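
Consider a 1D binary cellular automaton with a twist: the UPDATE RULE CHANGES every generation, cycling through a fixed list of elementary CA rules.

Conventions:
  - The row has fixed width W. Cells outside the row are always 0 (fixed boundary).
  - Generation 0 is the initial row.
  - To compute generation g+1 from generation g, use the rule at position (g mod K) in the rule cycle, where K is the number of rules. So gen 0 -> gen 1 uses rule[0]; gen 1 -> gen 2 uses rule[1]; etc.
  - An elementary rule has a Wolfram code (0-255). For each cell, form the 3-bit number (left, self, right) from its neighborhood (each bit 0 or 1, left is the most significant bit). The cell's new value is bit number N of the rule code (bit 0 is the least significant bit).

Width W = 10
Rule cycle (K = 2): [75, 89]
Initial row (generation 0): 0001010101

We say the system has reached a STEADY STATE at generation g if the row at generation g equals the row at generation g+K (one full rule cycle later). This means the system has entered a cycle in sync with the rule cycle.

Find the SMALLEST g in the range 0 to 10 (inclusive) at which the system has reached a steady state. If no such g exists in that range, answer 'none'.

Answer: none

Derivation:
Gen 0: 0001010101
Gen 1 (rule 75): 1110000000
Gen 2 (rule 89): 1011111111
Gen 3 (rule 75): 0010000001
Gen 4 (rule 89): 1001111100
Gen 5 (rule 75): 0011000101
Gen 6 (rule 89): 1011110000
Gen 7 (rule 75): 0010010111
Gen 8 (rule 89): 1001000101
Gen 9 (rule 75): 0010011000
Gen 10 (rule 89): 1001011111
Gen 11 (rule 75): 0010010001
Gen 12 (rule 89): 1001001100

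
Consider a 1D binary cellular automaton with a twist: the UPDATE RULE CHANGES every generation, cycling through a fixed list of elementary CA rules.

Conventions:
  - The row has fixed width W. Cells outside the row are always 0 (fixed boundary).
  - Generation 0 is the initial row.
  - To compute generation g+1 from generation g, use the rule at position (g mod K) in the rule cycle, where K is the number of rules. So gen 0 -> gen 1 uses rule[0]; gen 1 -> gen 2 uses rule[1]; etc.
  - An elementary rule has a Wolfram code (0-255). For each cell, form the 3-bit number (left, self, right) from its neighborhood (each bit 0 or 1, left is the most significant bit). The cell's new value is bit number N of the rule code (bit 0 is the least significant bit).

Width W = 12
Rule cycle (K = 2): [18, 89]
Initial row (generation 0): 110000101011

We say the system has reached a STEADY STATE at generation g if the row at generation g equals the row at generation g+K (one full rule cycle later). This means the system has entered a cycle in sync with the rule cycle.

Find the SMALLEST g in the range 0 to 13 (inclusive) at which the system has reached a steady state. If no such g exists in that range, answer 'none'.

Answer: 5

Derivation:
Gen 0: 110000101011
Gen 1 (rule 18): 001001000000
Gen 2 (rule 89): 100100111111
Gen 3 (rule 18): 011011000000
Gen 4 (rule 89): 011011111111
Gen 5 (rule 18): 100000000000
Gen 6 (rule 89): 011111111111
Gen 7 (rule 18): 100000000000
Gen 8 (rule 89): 011111111111
Gen 9 (rule 18): 100000000000
Gen 10 (rule 89): 011111111111
Gen 11 (rule 18): 100000000000
Gen 12 (rule 89): 011111111111
Gen 13 (rule 18): 100000000000
Gen 14 (rule 89): 011111111111
Gen 15 (rule 18): 100000000000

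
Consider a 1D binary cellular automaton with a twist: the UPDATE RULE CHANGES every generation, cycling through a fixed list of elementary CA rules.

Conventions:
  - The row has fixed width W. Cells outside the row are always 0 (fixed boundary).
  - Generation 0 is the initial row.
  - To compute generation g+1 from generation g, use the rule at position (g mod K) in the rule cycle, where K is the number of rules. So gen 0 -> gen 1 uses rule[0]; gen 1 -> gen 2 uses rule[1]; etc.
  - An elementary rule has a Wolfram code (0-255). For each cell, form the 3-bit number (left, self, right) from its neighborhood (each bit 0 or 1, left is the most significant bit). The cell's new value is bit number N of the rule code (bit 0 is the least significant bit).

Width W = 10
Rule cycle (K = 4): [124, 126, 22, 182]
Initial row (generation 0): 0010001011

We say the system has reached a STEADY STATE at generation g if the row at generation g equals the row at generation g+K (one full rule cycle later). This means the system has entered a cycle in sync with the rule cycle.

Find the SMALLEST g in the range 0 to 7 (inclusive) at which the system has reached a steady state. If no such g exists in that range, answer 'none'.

Answer: 3

Derivation:
Gen 0: 0010001011
Gen 1 (rule 124): 0011001111
Gen 2 (rule 126): 0111111001
Gen 3 (rule 22): 1000000111
Gen 4 (rule 182): 1100001010
Gen 5 (rule 124): 1110001111
Gen 6 (rule 126): 1011011001
Gen 7 (rule 22): 1000000111
Gen 8 (rule 182): 1100001010
Gen 9 (rule 124): 1110001111
Gen 10 (rule 126): 1011011001
Gen 11 (rule 22): 1000000111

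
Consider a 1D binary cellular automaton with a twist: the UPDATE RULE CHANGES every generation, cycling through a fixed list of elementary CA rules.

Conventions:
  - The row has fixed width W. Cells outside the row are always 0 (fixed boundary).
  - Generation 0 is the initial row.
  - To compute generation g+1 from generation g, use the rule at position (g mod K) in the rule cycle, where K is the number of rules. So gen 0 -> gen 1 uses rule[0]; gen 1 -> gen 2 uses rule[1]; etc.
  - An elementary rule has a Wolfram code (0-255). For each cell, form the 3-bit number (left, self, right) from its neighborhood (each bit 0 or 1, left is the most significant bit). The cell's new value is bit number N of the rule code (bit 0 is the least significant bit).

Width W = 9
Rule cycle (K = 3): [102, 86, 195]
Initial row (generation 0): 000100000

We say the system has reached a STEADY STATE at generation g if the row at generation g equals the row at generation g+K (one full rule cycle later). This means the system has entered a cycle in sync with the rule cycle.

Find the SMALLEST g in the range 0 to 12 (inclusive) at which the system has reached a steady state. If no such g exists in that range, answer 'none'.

Gen 0: 000100000
Gen 1 (rule 102): 001100000
Gen 2 (rule 86): 010110000
Gen 3 (rule 195): 100010111
Gen 4 (rule 102): 100111001
Gen 5 (rule 86): 111001111
Gen 6 (rule 195): 011010111
Gen 7 (rule 102): 101111001
Gen 8 (rule 86): 100001111
Gen 9 (rule 195): 001110111
Gen 10 (rule 102): 010011001
Gen 11 (rule 86): 111101111
Gen 12 (rule 195): 011100111
Gen 13 (rule 102): 100101001
Gen 14 (rule 86): 111101111
Gen 15 (rule 195): 011100111

Answer: 11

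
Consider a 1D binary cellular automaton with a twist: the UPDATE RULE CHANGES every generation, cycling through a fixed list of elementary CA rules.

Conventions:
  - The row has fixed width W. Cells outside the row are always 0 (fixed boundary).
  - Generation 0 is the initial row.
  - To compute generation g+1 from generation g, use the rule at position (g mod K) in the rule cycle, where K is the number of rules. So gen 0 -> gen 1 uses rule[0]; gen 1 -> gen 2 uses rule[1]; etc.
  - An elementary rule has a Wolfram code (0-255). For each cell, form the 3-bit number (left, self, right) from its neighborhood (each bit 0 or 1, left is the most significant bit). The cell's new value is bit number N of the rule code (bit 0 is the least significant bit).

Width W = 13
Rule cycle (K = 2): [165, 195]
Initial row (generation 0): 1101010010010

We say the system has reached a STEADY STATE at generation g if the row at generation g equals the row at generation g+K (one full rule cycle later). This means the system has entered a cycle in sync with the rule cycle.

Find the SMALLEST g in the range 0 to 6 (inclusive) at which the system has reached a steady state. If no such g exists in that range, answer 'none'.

Answer: none

Derivation:
Gen 0: 1101010010010
Gen 1 (rule 165): 0011110010010
Gen 2 (rule 195): 1101110100100
Gen 3 (rule 165): 0010101100101
Gen 4 (rule 195): 1100000101000
Gen 5 (rule 165): 0001110111011
Gen 6 (rule 195): 1110110011001
Gen 7 (rule 165): 0101000000001
Gen 8 (rule 195): 1000011111110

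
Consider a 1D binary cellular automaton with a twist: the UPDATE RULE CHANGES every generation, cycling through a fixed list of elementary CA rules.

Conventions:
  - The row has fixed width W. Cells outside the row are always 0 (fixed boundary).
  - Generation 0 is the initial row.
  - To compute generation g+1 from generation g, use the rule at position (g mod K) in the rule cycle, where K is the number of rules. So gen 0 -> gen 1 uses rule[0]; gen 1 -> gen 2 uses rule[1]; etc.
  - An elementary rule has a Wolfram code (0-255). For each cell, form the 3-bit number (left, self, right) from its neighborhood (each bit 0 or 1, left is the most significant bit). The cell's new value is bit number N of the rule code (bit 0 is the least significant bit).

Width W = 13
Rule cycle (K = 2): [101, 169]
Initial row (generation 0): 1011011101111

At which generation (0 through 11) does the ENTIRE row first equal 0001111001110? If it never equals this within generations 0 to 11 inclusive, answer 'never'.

Answer: 9

Derivation:
Gen 0: 1011011101111
Gen 1 (rule 101): 1101100110001
Gen 2 (rule 169): 1011000100100
Gen 3 (rule 101): 1101010100101
Gen 4 (rule 169): 1010101000010
Gen 5 (rule 101): 1111111011010
Gen 6 (rule 169): 1111110110100
Gen 7 (rule 101): 0000011011101
Gen 8 (rule 169): 1111010111010
Gen 9 (rule 101): 0001111001110
Gen 10 (rule 169): 1101110001100
Gen 11 (rule 101): 0110010100101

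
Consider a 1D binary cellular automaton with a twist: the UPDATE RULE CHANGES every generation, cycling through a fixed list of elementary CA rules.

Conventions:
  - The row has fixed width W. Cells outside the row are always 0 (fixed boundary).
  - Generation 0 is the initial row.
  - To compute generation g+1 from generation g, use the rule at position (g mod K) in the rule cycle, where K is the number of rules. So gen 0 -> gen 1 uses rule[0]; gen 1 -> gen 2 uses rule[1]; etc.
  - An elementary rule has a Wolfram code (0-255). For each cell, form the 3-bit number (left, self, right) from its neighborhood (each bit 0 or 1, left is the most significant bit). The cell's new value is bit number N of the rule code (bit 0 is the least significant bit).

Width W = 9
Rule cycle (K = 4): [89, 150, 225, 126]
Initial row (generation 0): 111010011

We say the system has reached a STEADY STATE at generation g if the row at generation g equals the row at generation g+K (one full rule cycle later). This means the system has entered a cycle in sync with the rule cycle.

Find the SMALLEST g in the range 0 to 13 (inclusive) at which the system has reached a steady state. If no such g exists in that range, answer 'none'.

Gen 0: 111010011
Gen 1 (rule 89): 101001011
Gen 2 (rule 150): 101111000
Gen 3 (rule 225): 010111011
Gen 4 (rule 126): 111101111
Gen 5 (rule 89): 100101001
Gen 6 (rule 150): 111101111
Gen 7 (rule 225): 011110111
Gen 8 (rule 126): 110011101
Gen 9 (rule 89): 111010100
Gen 10 (rule 150): 010010110
Gen 11 (rule 225): 000001010
Gen 12 (rule 126): 000011111
Gen 13 (rule 89): 111010001
Gen 14 (rule 150): 010011011
Gen 15 (rule 225): 000001101
Gen 16 (rule 126): 000011111
Gen 17 (rule 89): 111010001

Answer: 12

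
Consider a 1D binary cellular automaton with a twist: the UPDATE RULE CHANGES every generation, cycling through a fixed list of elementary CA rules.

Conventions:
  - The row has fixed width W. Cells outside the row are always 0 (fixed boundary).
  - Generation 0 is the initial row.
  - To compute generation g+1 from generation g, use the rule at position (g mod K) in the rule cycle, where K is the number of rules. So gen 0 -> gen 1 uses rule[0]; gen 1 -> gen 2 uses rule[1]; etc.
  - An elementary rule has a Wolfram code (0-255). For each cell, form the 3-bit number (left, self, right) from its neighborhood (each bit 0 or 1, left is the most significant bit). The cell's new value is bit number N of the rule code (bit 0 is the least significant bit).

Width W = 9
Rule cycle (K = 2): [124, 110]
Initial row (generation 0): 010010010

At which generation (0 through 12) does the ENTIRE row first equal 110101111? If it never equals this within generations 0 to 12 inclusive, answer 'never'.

Gen 0: 010010010
Gen 1 (rule 124): 011011011
Gen 2 (rule 110): 111111111
Gen 3 (rule 124): 100000001
Gen 4 (rule 110): 100000011
Gen 5 (rule 124): 110000011
Gen 6 (rule 110): 110000111
Gen 7 (rule 124): 111000101
Gen 8 (rule 110): 101001111
Gen 9 (rule 124): 111101001
Gen 10 (rule 110): 100111011
Gen 11 (rule 124): 110101111
Gen 12 (rule 110): 111111001

Answer: 11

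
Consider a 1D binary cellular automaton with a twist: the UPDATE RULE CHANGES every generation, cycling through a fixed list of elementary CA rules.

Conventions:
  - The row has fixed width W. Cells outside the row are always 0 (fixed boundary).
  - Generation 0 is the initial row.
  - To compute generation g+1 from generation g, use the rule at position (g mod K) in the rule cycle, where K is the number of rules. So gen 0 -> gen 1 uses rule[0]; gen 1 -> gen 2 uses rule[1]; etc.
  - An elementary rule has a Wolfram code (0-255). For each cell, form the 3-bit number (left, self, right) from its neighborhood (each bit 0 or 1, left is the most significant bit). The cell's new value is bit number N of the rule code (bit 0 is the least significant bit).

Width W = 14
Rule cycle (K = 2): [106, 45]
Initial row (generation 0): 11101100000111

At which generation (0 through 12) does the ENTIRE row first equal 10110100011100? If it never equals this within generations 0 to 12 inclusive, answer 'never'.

Answer: 5

Derivation:
Gen 0: 11101100000111
Gen 1 (rule 106): 10111100001101
Gen 2 (rule 45): 11100001101011
Gen 3 (rule 106): 10100011110111
Gen 4 (rule 45): 11101010001100
Gen 5 (rule 106): 10110100011100
Gen 6 (rule 45): 11101101010001
Gen 7 (rule 106): 10111110100010
Gen 8 (rule 45): 11100001101010
Gen 9 (rule 106): 10100011110100
Gen 10 (rule 45): 11101010001101
Gen 11 (rule 106): 10110100011110
Gen 12 (rule 45): 11101101010000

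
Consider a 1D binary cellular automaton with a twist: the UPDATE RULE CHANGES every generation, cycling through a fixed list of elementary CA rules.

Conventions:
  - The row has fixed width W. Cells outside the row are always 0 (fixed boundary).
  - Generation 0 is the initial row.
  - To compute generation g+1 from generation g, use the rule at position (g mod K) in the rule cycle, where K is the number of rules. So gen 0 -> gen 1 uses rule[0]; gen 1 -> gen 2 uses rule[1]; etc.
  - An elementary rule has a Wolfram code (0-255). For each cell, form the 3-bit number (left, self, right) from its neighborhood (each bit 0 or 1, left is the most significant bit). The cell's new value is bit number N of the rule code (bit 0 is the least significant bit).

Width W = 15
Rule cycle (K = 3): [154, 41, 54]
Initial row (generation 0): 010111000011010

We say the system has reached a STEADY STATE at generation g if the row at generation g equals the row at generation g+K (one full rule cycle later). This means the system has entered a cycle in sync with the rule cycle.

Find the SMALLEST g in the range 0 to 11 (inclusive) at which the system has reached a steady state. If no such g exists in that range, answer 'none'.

Answer: none

Derivation:
Gen 0: 010111000011010
Gen 1 (rule 154): 100110100110001
Gen 2 (rule 41): 000101000100100
Gen 3 (rule 54): 001111101111110
Gen 4 (rule 154): 011111001111101
Gen 5 (rule 41): 010000001000010
Gen 6 (rule 54): 111000011100111
Gen 7 (rule 154): 110100111011110
Gen 8 (rule 41): 101000100110000
Gen 9 (rule 54): 111101111001000
Gen 10 (rule 154): 111001110110100
Gen 11 (rule 41): 100001001101001
Gen 12 (rule 54): 110011110011111
Gen 13 (rule 154): 101111101111110
Gen 14 (rule 41): 011000011000000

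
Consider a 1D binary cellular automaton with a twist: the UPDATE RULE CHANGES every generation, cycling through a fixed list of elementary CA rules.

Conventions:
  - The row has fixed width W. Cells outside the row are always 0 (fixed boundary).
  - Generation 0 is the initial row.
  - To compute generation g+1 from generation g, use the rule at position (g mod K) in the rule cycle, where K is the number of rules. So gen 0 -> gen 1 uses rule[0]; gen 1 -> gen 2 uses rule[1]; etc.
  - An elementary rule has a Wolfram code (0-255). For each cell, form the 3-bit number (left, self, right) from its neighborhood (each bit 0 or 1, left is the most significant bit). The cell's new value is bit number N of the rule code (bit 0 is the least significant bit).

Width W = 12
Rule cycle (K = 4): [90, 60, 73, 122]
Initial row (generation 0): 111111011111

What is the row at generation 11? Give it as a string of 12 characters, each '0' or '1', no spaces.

Gen 0: 111111011111
Gen 1 (rule 90): 100001010001
Gen 2 (rule 60): 110001111001
Gen 3 (rule 73): 110101001000
Gen 4 (rule 122): 111010110100
Gen 5 (rule 90): 101000110010
Gen 6 (rule 60): 111100101011
Gen 7 (rule 73): 100100000011
Gen 8 (rule 122): 011010000111
Gen 9 (rule 90): 111001001101
Gen 10 (rule 60): 100101101011
Gen 11 (rule 73): 000001100011

Answer: 000001100011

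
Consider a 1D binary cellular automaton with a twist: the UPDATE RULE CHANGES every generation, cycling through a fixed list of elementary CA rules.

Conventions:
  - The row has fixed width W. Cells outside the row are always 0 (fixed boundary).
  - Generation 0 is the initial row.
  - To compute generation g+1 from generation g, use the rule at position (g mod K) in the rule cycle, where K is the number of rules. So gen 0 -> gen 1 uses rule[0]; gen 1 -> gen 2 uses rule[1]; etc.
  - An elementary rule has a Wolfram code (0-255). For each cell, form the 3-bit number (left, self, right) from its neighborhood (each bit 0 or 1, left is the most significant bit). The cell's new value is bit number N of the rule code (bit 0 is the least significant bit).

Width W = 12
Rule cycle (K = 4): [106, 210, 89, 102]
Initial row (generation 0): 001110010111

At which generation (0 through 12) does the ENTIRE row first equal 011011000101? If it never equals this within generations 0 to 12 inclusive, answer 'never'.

Gen 0: 001110010111
Gen 1 (rule 106): 011010101101
Gen 2 (rule 210): 101000000100
Gen 3 (rule 89): 000111110011
Gen 4 (rule 102): 001000010101
Gen 5 (rule 106): 010000101010
Gen 6 (rule 210): 101001000001
Gen 7 (rule 89): 000100111100
Gen 8 (rule 102): 001101000100
Gen 9 (rule 106): 011110001000
Gen 10 (rule 210): 101111010100
Gen 11 (rule 89): 001001000011
Gen 12 (rule 102): 011011000101

Answer: 12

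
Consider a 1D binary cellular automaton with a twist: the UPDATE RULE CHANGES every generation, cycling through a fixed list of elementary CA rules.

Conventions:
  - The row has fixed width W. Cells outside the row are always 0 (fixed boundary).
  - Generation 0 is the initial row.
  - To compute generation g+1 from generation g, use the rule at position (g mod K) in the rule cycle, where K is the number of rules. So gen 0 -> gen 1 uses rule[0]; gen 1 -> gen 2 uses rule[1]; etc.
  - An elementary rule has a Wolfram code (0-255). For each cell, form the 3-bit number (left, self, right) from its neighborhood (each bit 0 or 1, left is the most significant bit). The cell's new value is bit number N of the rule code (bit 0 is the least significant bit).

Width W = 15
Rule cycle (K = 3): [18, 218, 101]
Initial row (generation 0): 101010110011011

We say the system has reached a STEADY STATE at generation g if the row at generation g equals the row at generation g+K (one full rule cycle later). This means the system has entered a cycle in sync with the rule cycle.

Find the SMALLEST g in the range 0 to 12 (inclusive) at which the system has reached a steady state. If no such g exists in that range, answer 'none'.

Gen 0: 101010110011011
Gen 1 (rule 18): 000000001100000
Gen 2 (rule 218): 000000011110000
Gen 3 (rule 101): 111111000010111
Gen 4 (rule 18): 000000100100000
Gen 5 (rule 218): 000001011010000
Gen 6 (rule 101): 111101101110111
Gen 7 (rule 18): 000000000000000
Gen 8 (rule 218): 000000000000000
Gen 9 (rule 101): 111111111111111
Gen 10 (rule 18): 000000000000000
Gen 11 (rule 218): 000000000000000
Gen 12 (rule 101): 111111111111111
Gen 13 (rule 18): 000000000000000
Gen 14 (rule 218): 000000000000000
Gen 15 (rule 101): 111111111111111

Answer: 7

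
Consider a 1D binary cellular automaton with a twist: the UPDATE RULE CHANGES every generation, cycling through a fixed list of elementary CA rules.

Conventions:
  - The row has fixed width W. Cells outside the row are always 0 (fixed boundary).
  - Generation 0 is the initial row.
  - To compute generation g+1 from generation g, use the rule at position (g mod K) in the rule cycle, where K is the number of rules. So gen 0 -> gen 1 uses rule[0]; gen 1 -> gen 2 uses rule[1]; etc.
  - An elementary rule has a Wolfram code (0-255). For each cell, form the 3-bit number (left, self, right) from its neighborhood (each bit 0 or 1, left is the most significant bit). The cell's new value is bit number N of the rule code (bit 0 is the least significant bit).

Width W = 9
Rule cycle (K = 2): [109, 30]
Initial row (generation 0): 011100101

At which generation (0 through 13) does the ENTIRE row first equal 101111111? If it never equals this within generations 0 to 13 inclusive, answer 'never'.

Answer: never

Derivation:
Gen 0: 011100101
Gen 1 (rule 109): 010100111
Gen 2 (rule 30): 110111100
Gen 3 (rule 109): 111100101
Gen 4 (rule 30): 100011101
Gen 5 (rule 109): 101010111
Gen 6 (rule 30): 101010100
Gen 7 (rule 109): 111111101
Gen 8 (rule 30): 100000001
Gen 9 (rule 109): 101111101
Gen 10 (rule 30): 101000001
Gen 11 (rule 109): 111011101
Gen 12 (rule 30): 100010001
Gen 13 (rule 109): 101010101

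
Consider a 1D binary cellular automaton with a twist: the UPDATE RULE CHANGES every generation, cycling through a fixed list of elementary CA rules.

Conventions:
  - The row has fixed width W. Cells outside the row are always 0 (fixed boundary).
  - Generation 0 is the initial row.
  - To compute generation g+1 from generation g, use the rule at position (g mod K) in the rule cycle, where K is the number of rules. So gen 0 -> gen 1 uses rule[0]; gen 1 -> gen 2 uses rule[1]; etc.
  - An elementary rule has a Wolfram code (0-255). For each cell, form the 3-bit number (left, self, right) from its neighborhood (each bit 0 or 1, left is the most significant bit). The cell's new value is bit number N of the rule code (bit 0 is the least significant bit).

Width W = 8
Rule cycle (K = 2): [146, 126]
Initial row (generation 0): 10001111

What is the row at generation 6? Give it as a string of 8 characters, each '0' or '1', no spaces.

Answer: 01111110

Derivation:
Gen 0: 10001111
Gen 1 (rule 146): 01010110
Gen 2 (rule 126): 11111111
Gen 3 (rule 146): 01111110
Gen 4 (rule 126): 11000011
Gen 5 (rule 146): 00100100
Gen 6 (rule 126): 01111110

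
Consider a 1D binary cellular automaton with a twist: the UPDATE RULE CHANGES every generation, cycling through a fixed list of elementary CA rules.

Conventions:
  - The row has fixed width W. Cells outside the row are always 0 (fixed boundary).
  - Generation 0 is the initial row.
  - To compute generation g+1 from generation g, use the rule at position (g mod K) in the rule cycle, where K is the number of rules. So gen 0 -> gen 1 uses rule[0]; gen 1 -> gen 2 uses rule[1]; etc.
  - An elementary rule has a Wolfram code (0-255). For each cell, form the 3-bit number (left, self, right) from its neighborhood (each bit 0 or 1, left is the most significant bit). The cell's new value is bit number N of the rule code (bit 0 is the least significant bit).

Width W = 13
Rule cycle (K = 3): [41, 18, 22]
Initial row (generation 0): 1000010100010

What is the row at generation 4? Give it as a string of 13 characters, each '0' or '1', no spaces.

Answer: 1000011110100

Derivation:
Gen 0: 1000010100010
Gen 1 (rule 41): 0011001001000
Gen 2 (rule 18): 0100110110100
Gen 3 (rule 22): 1111000000110
Gen 4 (rule 41): 1000011110100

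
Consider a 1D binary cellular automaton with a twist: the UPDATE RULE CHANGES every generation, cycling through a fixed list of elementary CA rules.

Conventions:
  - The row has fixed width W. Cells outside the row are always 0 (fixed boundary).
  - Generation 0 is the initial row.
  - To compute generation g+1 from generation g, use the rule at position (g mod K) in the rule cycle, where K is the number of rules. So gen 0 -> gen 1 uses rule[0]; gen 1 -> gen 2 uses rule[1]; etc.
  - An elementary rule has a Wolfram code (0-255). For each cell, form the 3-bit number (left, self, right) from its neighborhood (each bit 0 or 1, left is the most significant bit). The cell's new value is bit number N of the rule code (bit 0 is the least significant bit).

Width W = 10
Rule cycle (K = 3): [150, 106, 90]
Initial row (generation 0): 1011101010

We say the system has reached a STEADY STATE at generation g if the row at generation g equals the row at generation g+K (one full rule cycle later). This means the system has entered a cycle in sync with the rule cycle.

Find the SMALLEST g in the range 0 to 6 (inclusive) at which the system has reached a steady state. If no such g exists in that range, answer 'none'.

Answer: none

Derivation:
Gen 0: 1011101010
Gen 1 (rule 150): 1001001011
Gen 2 (rule 106): 0010010111
Gen 3 (rule 90): 0101100101
Gen 4 (rule 150): 1100011101
Gen 5 (rule 106): 1100110110
Gen 6 (rule 90): 1111110111
Gen 7 (rule 150): 0111100010
Gen 8 (rule 106): 1100100100
Gen 9 (rule 90): 1111011010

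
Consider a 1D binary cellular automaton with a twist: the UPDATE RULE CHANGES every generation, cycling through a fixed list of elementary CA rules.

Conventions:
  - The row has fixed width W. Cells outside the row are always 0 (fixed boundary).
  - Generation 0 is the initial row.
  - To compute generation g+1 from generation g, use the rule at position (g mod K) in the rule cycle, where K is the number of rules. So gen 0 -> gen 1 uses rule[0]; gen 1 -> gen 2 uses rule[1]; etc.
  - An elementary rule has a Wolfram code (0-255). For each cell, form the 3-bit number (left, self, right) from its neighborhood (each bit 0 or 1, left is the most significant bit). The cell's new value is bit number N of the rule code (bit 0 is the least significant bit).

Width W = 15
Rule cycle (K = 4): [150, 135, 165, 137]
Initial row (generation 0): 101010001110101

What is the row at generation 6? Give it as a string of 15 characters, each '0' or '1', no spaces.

Answer: 110111001010010

Derivation:
Gen 0: 101010001110101
Gen 1 (rule 150): 101011010100101
Gen 2 (rule 135): 101000010101101
Gen 3 (rule 165): 111011011110011
Gen 4 (rule 137): 110010011100010
Gen 5 (rule 150): 001111101010111
Gen 6 (rule 135): 110111001010010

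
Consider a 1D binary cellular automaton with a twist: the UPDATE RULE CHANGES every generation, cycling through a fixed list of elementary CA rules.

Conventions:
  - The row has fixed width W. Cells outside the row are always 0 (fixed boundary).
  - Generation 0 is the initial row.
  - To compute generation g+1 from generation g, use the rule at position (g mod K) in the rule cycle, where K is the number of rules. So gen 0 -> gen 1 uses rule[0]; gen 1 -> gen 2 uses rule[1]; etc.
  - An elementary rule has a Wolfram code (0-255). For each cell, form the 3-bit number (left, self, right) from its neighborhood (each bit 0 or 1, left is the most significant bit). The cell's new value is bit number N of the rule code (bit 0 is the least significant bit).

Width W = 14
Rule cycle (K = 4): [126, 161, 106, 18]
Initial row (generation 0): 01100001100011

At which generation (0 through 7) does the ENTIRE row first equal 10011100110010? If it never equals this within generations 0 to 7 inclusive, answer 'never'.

Answer: 6

Derivation:
Gen 0: 01100001100011
Gen 1 (rule 126): 11110011110111
Gen 2 (rule 161): 01100001101010
Gen 3 (rule 106): 11100011110100
Gen 4 (rule 18): 00010100000010
Gen 5 (rule 126): 00111110000111
Gen 6 (rule 161): 10011100110010
Gen 7 (rule 106): 00110101110100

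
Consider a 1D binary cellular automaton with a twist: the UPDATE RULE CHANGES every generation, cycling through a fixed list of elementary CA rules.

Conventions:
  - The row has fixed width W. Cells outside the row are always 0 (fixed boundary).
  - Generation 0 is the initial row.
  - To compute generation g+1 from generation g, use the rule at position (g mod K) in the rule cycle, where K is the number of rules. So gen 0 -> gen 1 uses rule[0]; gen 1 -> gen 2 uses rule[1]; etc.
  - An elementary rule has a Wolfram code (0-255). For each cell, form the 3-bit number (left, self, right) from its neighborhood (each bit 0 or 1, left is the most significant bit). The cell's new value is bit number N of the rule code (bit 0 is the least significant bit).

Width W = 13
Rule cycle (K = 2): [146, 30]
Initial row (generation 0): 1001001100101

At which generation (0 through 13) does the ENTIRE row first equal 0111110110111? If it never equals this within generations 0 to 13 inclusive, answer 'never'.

Gen 0: 1001001100101
Gen 1 (rule 146): 0110110011000
Gen 2 (rule 30): 1100101110100
Gen 3 (rule 146): 0011000100010
Gen 4 (rule 30): 0110101110111
Gen 5 (rule 146): 1000000100010
Gen 6 (rule 30): 1100001110111
Gen 7 (rule 146): 0010010100010
Gen 8 (rule 30): 0111110110111
Gen 9 (rule 146): 1011100000010
Gen 10 (rule 30): 1010010000111
Gen 11 (rule 146): 0001101001010
Gen 12 (rule 30): 0011001111011
Gen 13 (rule 146): 0100110110000

Answer: 8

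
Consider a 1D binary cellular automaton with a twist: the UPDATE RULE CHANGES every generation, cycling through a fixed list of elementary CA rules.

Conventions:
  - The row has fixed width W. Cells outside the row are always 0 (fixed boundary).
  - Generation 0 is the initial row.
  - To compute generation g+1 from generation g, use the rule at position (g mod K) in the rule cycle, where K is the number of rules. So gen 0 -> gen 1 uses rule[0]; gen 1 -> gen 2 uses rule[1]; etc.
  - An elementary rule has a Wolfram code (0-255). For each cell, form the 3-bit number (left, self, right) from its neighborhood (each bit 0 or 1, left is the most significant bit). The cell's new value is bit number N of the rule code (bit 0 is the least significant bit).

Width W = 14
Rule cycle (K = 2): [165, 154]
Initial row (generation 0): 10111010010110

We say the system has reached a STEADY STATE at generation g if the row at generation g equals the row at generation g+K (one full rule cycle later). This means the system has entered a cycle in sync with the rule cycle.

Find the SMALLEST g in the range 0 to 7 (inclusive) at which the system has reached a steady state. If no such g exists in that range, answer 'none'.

Gen 0: 10111010010110
Gen 1 (rule 165): 11010110011000
Gen 2 (rule 154): 10000101110100
Gen 3 (rule 165): 10110110101101
Gen 4 (rule 154): 00100100001000
Gen 5 (rule 165): 10100101101011
Gen 6 (rule 154): 00011001000010
Gen 7 (rule 165): 11000001011010
Gen 8 (rule 154): 10100010010001
Gen 9 (rule 165): 11101010010101

Answer: none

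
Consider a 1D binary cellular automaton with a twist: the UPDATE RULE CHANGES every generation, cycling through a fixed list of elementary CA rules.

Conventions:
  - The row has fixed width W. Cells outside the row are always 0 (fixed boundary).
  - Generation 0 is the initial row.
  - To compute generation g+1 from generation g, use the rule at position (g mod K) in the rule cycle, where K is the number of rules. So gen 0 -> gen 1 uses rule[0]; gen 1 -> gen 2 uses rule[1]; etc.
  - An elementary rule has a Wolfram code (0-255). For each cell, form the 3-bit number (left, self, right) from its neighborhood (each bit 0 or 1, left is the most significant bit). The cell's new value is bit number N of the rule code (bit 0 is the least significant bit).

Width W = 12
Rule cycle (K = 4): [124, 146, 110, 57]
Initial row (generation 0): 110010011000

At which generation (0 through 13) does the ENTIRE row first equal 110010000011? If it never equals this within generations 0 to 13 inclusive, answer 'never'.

Answer: never

Derivation:
Gen 0: 110010011000
Gen 1 (rule 124): 111011011100
Gen 2 (rule 146): 010000001010
Gen 3 (rule 110): 110000011110
Gen 4 (rule 57): 101111010001
Gen 5 (rule 124): 111001111001
Gen 6 (rule 146): 010110110110
Gen 7 (rule 110): 111111111110
Gen 8 (rule 57): 100000000001
Gen 9 (rule 124): 110000000001
Gen 10 (rule 146): 001000000010
Gen 11 (rule 110): 011000000110
Gen 12 (rule 57): 010111110101
Gen 13 (rule 124): 011100011111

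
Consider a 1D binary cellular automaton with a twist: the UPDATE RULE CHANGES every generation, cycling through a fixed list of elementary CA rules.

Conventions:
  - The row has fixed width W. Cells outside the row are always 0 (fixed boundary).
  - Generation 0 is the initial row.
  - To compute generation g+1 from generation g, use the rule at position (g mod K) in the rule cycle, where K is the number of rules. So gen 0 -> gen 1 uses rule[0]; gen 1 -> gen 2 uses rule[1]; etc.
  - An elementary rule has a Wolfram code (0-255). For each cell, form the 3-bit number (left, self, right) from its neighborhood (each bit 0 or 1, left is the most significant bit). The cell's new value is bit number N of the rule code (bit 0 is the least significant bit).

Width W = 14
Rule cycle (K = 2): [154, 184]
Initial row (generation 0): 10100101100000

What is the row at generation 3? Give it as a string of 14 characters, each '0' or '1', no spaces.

Gen 0: 10100101100000
Gen 1 (rule 154): 00011001010000
Gen 2 (rule 184): 00010100101000
Gen 3 (rule 154): 00100011000100

Answer: 00100011000100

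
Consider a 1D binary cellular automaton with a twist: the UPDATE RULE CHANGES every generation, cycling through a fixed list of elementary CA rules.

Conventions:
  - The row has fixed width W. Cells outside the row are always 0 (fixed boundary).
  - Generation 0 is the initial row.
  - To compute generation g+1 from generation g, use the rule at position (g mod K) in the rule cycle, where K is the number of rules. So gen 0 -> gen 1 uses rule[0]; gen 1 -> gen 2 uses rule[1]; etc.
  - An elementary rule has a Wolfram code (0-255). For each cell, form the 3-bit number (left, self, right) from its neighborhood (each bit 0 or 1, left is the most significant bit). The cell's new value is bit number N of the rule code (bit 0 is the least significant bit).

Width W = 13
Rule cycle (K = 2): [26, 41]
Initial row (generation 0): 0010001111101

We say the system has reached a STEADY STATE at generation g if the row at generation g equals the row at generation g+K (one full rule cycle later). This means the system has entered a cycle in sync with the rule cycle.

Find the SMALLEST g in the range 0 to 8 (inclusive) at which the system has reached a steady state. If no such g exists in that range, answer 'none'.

Gen 0: 0010001111101
Gen 1 (rule 26): 0101011000000
Gen 2 (rule 41): 0010110011111
Gen 3 (rule 26): 0100101110000
Gen 4 (rule 41): 0000011000111
Gen 5 (rule 26): 0000110101100
Gen 6 (rule 41): 1110101011001
Gen 7 (rule 26): 1000000010110
Gen 8 (rule 41): 0011111001100
Gen 9 (rule 26): 0110000111010
Gen 10 (rule 41): 0100110100100

Answer: none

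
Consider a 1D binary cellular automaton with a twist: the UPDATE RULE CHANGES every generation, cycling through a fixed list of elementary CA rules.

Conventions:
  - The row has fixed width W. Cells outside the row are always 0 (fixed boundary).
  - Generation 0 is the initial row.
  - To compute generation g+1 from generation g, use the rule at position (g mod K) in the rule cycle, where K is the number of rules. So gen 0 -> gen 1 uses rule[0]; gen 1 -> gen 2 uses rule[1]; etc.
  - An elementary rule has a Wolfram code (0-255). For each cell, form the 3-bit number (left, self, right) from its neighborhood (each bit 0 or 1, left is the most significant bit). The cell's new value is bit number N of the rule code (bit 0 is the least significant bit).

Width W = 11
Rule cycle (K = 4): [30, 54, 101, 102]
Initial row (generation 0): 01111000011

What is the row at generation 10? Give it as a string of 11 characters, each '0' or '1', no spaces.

Gen 0: 01111000011
Gen 1 (rule 30): 11000100110
Gen 2 (rule 54): 00101111001
Gen 3 (rule 101): 10110001001
Gen 4 (rule 102): 11010011011
Gen 5 (rule 30): 10011110010
Gen 6 (rule 54): 11100001111
Gen 7 (rule 101): 00101100001
Gen 8 (rule 102): 01110100011
Gen 9 (rule 30): 11000110110
Gen 10 (rule 54): 00101001001

Answer: 00101001001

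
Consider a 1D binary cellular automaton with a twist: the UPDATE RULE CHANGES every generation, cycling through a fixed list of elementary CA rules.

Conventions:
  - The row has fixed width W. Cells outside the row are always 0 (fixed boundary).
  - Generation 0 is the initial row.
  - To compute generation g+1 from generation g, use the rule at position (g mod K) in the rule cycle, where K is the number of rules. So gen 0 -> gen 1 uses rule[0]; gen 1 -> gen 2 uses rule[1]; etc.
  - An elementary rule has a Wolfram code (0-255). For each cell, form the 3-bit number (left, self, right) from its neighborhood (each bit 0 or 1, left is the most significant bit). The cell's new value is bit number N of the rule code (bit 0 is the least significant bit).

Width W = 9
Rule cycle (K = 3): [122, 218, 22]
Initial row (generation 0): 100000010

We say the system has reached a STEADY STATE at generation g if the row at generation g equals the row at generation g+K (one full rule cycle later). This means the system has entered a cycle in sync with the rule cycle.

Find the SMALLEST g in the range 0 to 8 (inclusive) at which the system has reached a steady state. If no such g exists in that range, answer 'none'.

Answer: 6

Derivation:
Gen 0: 100000010
Gen 1 (rule 122): 010000101
Gen 2 (rule 218): 101001000
Gen 3 (rule 22): 101111100
Gen 4 (rule 122): 011000110
Gen 5 (rule 218): 111101111
Gen 6 (rule 22): 000000000
Gen 7 (rule 122): 000000000
Gen 8 (rule 218): 000000000
Gen 9 (rule 22): 000000000
Gen 10 (rule 122): 000000000
Gen 11 (rule 218): 000000000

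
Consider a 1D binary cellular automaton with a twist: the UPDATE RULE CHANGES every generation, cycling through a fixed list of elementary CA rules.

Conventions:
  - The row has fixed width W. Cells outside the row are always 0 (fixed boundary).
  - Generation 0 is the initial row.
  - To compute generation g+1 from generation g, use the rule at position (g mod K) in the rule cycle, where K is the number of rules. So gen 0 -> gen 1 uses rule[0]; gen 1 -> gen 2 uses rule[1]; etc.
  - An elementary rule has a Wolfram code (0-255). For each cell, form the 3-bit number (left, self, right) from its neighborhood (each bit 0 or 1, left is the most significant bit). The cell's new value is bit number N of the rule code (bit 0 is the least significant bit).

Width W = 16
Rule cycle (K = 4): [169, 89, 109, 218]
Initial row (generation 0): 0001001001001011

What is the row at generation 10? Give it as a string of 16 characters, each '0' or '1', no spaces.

Answer: 1010110100001100

Derivation:
Gen 0: 0001001001001011
Gen 1 (rule 169): 1100000000000110
Gen 2 (rule 89): 1111111111110111
Gen 3 (rule 109): 1000000000011101
Gen 4 (rule 218): 0100000000111100
Gen 5 (rule 169): 0001111110111001
Gen 6 (rule 89): 1101000010101100
Gen 7 (rule 109): 1111011011111101
Gen 8 (rule 218): 1111011011111100
Gen 9 (rule 169): 1110110111111001
Gen 10 (rule 89): 1010110100001100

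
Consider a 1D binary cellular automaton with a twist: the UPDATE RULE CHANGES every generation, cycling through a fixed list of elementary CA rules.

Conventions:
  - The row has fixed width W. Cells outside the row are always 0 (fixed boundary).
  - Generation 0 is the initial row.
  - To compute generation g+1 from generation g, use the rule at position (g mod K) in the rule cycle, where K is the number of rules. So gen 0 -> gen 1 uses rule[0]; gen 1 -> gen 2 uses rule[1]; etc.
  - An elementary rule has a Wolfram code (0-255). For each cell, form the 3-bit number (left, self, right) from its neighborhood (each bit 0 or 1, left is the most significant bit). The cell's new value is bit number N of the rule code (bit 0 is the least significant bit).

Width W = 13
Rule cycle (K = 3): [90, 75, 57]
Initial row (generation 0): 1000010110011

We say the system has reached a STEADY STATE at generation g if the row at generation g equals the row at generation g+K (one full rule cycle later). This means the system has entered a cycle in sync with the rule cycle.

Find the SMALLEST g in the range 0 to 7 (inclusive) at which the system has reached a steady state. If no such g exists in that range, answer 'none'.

Answer: none

Derivation:
Gen 0: 1000010110011
Gen 1 (rule 90): 0100100111111
Gen 2 (rule 75): 1001001100001
Gen 3 (rule 57): 0100101011100
Gen 4 (rule 90): 1011000010110
Gen 5 (rule 75): 0011011100110
Gen 6 (rule 57): 1010110010101
Gen 7 (rule 90): 0000111100000
Gen 8 (rule 75): 1111100101111
Gen 9 (rule 57): 1000010011000
Gen 10 (rule 90): 0100101111100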